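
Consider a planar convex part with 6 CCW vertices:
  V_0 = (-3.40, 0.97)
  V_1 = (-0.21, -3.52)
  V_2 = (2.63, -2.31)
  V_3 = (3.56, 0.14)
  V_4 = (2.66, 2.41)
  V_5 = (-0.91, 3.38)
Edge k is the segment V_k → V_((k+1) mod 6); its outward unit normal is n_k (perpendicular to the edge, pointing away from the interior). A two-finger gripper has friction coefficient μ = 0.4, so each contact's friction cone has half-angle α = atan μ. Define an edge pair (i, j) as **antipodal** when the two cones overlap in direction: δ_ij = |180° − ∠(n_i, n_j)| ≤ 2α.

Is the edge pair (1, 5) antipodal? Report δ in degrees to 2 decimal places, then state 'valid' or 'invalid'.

δ = 20.99°, valid

α = atan 0.4 = 21.80°;  2α = 43.60°
edge 1: e_1 = (+2.84, +1.21);  n_1 = (+0.3920, -0.9200)
edge 5: e_5 = (-2.49, -2.41);  n_5 = (-0.6955, +0.7186)
∠(n_1, n_5) = 159.01°
δ = |180° − 159.01°| = 20.99°
20.99° ≤ 2α = 43.60°  →  valid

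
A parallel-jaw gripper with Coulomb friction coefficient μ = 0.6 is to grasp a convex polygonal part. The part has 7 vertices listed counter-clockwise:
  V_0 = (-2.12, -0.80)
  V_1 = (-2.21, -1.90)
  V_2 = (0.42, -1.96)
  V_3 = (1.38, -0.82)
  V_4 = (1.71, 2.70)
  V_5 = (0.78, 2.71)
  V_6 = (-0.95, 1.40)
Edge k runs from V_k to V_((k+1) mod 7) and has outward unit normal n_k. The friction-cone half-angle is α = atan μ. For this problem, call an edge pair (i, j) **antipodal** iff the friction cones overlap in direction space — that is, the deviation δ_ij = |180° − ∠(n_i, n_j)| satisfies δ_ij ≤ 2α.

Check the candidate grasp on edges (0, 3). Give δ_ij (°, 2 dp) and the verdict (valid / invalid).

δ = 0.68°, valid

α = atan 0.6 = 30.96°;  2α = 61.93°
edge 0: e_0 = (-0.09, -1.10);  n_0 = (-0.9967, +0.0815)
edge 3: e_3 = (+0.33, +3.52);  n_3 = (+0.9956, -0.0933)
∠(n_0, n_3) = 179.32°
δ = |180° − 179.32°| = 0.68°
0.68° ≤ 2α = 61.93°  →  valid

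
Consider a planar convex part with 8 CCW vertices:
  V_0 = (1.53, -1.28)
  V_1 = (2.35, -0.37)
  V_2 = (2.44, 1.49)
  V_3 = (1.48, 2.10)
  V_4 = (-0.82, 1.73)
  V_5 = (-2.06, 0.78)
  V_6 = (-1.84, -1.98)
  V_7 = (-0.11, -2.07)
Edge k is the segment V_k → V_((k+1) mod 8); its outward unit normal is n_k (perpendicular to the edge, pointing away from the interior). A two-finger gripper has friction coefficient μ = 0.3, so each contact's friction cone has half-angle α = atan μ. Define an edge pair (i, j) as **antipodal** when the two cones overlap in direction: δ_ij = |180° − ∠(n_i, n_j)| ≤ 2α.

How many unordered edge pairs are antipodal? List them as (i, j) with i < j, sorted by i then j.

count = 6; pairs: (0,4), (1,5), (2,6), (3,6), (3,7), (4,7)

α = atan 0.3 = 16.70°;  2α = 33.40°
n_0 = (+0.7429, -0.6694)
n_1 = (+0.9988, -0.0483)
n_2 = (+0.5363, +0.8440)
n_3 = (-0.1588, +0.9873)
n_4 = (-0.6082, +0.7938)
n_5 = (-0.9968, -0.0795)
n_6 = (-0.0520, -0.9986)
n_7 = (+0.4340, -0.9009)
  (0,1): δ = 140.75°  ·
  (0,2): δ = 80.41°  ·
  (0,3): δ = 38.84°  ·
  (0,4): δ = 10.52°  ✓
  (0,5): δ = 46.58°  ·
  (0,6): δ = 129.04°  ·
  (0,7): δ = 157.74°  ·
  (1,2): δ = 119.66°  ·
  (1,3): δ = 78.09°  ·
  (1,4): δ = 49.77°  ·
  (1,5): δ = 7.33°  ✓
  (1,6): δ = 89.79°  ·
  (1,7): δ = 118.49°  ·
  (2,3): δ = 138.43°  ·
  (2,4): δ = 110.11°  ·
  (2,5): δ = 53.01°  ·
  (2,6): δ = 29.45°  ✓
  (2,7): δ = 58.15°  ·
  (3,4): δ = 151.68°  ·
  (3,5): δ = 94.58°  ·
  (3,6): δ = 12.12°  ✓
  (3,7): δ = 16.58°  ✓
  (4,5): δ = 122.90°  ·
  (4,6): δ = 40.43°  ·
  (4,7): δ = 11.74°  ✓
  (5,6): δ = 97.54°  ·
  (5,7): δ = 68.84°  ·
  (6,7): δ = 151.30°  ·
antipodal pairs: 6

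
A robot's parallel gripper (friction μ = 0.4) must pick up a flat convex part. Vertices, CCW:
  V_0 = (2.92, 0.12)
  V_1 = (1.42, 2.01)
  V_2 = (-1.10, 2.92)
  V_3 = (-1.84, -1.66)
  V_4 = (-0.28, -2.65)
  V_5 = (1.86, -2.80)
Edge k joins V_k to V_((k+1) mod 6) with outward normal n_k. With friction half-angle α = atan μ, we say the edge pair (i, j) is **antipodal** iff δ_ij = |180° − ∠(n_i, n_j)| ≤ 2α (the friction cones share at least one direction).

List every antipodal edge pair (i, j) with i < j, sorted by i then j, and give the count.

α = atan 0.4 = 21.80°;  2α = 43.60°
n_0 = (+0.7833, +0.6217)
n_1 = (+0.3396, +0.9406)
n_2 = (-0.9872, +0.1595)
n_3 = (-0.5358, -0.8443)
n_4 = (-0.0699, -0.9976)
n_5 = (+0.9400, -0.3412)
  (0,1): δ = 148.29°  ·
  (0,2): δ = 47.62°  ·
  (0,3): δ = 19.16°  ✓
  (0,4): δ = 47.55°  ·
  (0,5): δ = 121.61°  ·
  (1,2): δ = 79.32°  ·
  (1,3): δ = 12.54°  ✓
  (1,4): δ = 15.85°  ✓
  (1,5): δ = 89.90°  ·
  (2,3): δ = 113.22°  ·
  (2,4): δ = 84.83°  ·
  (2,5): δ = 10.77°  ✓
  (3,4): δ = 151.61°  ·
  (3,5): δ = 77.55°  ·
  (4,5): δ = 105.94°  ·
antipodal pairs: 4

count = 4; pairs: (0,3), (1,3), (1,4), (2,5)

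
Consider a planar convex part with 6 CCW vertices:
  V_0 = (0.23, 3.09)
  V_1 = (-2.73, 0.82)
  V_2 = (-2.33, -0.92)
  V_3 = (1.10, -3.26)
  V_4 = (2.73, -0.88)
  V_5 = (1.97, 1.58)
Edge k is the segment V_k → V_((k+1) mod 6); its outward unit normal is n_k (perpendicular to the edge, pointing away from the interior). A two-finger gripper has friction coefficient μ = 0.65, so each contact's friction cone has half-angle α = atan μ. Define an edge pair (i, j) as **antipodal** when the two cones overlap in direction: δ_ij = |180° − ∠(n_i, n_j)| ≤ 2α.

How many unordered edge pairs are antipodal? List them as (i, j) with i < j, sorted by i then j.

count = 6; pairs: (0,3), (1,3), (1,4), (1,5), (2,4), (2,5)

α = atan 0.65 = 33.02°;  2α = 66.05°
n_0 = (-0.6085, +0.7935)
n_1 = (-0.9746, -0.2240)
n_2 = (-0.5636, -0.8261)
n_3 = (+0.8251, -0.5651)
n_4 = (+0.9554, +0.2952)
n_5 = (+0.6554, +0.7553)
  (0,1): δ = 114.54°  ·
  (0,2): δ = 71.79°  ·
  (0,3): δ = 18.11°  ✓
  (0,4): δ = 69.68°  ·
  (0,5): δ = 101.56°  ·
  (1,2): δ = 137.25°  ·
  (1,3): δ = 47.35°  ✓
  (1,4): δ = 4.22°  ✓
  (1,5): δ = 36.10°  ✓
  (2,3): δ = 90.10°  ·
  (2,4): δ = 38.53°  ✓
  (2,5): δ = 6.65°  ✓
  (3,4): δ = 128.43°  ·
  (3,5): δ = 96.55°  ·
  (4,5): δ = 148.12°  ·
antipodal pairs: 6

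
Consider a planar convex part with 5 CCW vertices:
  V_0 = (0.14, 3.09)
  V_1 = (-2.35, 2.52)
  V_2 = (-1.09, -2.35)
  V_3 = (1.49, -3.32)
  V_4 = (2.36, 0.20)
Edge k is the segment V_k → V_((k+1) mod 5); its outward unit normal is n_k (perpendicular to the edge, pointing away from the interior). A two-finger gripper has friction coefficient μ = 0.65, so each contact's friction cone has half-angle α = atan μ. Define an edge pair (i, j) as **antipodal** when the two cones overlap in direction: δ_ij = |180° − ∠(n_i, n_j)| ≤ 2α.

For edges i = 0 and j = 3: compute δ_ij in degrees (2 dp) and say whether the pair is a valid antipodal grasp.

δ = 63.22°, valid

α = atan 0.65 = 33.02°;  2α = 66.05°
edge 0: e_0 = (-2.49, -0.57);  n_0 = (-0.2231, +0.9748)
edge 3: e_3 = (+0.87, +3.52);  n_3 = (+0.9708, -0.2399)
∠(n_0, n_3) = 116.78°
δ = |180° − 116.78°| = 63.22°
63.22° ≤ 2α = 66.05°  →  valid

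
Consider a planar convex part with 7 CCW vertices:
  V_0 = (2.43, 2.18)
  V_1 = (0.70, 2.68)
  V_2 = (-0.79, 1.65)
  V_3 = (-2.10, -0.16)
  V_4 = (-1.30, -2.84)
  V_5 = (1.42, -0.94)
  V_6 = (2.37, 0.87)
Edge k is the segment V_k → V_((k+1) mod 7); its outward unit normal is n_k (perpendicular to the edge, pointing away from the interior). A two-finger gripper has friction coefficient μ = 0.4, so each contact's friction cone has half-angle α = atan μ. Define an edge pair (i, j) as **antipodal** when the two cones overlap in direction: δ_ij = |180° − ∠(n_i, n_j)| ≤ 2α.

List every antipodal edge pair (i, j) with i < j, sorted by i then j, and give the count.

count = 6; pairs: (1,4), (1,5), (2,4), (2,5), (2,6), (3,6)

α = atan 0.4 = 21.80°;  2α = 43.60°
n_0 = (+0.2777, +0.9607)
n_1 = (-0.5686, +0.8226)
n_2 = (-0.8101, +0.5863)
n_3 = (-0.9582, -0.2860)
n_4 = (+0.5727, -0.8198)
n_5 = (+0.8854, -0.4647)
n_6 = (+0.9990, -0.0458)
  (0,1): δ = 129.22°  ·
  (0,2): δ = 109.78°  ·
  (0,3): δ = 57.26°  ·
  (0,4): δ = 51.06°  ·
  (0,5): δ = 78.43°  ·
  (0,6): δ = 103.50°  ·
  (1,2): δ = 160.55°  ·
  (1,3): δ = 108.03°  ·
  (1,4): δ = 0.28°  ✓
  (1,5): δ = 27.65°  ✓
  (1,6): δ = 52.72°  ·
  (2,3): δ = 127.48°  ·
  (2,4): δ = 19.17°  ✓
  (2,5): δ = 8.20°  ✓
  (2,6): δ = 33.27°  ✓
  (3,4): δ = 71.69°  ·
  (3,5): δ = 44.31°  ·
  (3,6): δ = 19.24°  ✓
  (4,5): δ = 152.63°  ·
  (4,6): δ = 127.56°  ·
  (5,6): δ = 154.93°  ·
antipodal pairs: 6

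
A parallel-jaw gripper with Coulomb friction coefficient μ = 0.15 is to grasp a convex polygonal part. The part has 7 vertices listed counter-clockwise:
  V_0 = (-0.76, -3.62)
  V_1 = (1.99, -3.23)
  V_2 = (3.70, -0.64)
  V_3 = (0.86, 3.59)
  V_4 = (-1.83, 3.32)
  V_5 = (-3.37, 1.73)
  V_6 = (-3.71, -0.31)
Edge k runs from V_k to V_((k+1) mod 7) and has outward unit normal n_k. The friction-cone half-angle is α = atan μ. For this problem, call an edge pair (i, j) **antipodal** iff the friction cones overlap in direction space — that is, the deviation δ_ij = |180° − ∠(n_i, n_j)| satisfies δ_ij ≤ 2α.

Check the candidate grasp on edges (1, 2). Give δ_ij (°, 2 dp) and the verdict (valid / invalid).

α = atan 0.15 = 8.53°;  2α = 17.06°
edge 1: e_1 = (+1.71, +2.59);  n_1 = (+0.8345, -0.5510)
edge 2: e_2 = (-2.84, +4.23);  n_2 = (+0.8302, +0.5574)
∠(n_1, n_2) = 67.31°
δ = |180° − 67.31°| = 112.69°
112.69° > 2α = 17.06°  →  invalid

δ = 112.69°, invalid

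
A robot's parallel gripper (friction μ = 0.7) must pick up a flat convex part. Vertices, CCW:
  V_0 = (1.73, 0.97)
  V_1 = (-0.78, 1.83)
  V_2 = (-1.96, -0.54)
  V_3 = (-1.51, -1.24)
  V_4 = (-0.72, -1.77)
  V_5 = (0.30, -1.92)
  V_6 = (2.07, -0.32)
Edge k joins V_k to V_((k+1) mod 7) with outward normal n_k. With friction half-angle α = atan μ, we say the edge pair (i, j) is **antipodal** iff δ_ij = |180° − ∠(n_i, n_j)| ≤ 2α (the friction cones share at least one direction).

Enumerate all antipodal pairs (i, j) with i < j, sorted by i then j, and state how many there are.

α = atan 0.7 = 34.99°;  2α = 69.98°
n_0 = (+0.3241, +0.9460)
n_1 = (-0.8952, +0.4457)
n_2 = (-0.8412, -0.5408)
n_3 = (-0.5571, -0.8304)
n_4 = (-0.1455, -0.9894)
n_5 = (+0.6706, -0.7418)
n_6 = (+0.9670, +0.2549)
  (0,1): δ = 97.56°  ·
  (0,2): δ = 38.35°  ✓
  (0,3): δ = 14.94°  ✓
  (0,4): δ = 10.55°  ✓
  (0,5): δ = 61.03°  ✓
  (0,6): δ = 123.68°  ·
  (1,2): δ = 120.80°  ·
  (1,3): δ = 97.39°  ·
  (1,4): δ = 71.90°  ·
  (1,5): δ = 21.42°  ✓
  (1,6): δ = 41.23°  ✓
  (2,3): δ = 156.59°  ·
  (2,4): δ = 131.10°  ·
  (2,5): δ = 80.62°  ·
  (2,6): δ = 17.97°  ✓
  (3,4): δ = 154.51°  ·
  (3,5): δ = 104.03°  ·
  (3,6): δ = 41.38°  ✓
  (4,5): δ = 129.52°  ·
  (4,6): δ = 66.87°  ✓
  (5,6): δ = 117.35°  ·
antipodal pairs: 9

count = 9; pairs: (0,2), (0,3), (0,4), (0,5), (1,5), (1,6), (2,6), (3,6), (4,6)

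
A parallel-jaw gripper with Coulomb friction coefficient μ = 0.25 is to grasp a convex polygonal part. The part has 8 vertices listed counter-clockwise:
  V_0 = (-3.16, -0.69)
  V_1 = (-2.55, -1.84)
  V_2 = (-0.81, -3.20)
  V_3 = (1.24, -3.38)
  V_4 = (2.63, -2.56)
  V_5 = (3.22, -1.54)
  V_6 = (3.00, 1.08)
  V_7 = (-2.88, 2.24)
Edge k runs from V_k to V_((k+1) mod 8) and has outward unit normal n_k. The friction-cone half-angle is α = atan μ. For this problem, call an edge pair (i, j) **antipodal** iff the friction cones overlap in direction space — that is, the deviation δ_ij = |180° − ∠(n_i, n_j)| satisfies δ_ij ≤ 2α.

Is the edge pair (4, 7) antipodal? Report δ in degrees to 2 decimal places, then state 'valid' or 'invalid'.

α = atan 0.25 = 14.04°;  2α = 28.07°
edge 4: e_4 = (+0.59, +1.02);  n_4 = (+0.8656, -0.5007)
edge 7: e_7 = (-0.28, -2.93);  n_7 = (-0.9955, +0.0951)
∠(n_4, n_7) = 155.41°
δ = |180° − 155.41°| = 24.59°
24.59° ≤ 2α = 28.07°  →  valid

δ = 24.59°, valid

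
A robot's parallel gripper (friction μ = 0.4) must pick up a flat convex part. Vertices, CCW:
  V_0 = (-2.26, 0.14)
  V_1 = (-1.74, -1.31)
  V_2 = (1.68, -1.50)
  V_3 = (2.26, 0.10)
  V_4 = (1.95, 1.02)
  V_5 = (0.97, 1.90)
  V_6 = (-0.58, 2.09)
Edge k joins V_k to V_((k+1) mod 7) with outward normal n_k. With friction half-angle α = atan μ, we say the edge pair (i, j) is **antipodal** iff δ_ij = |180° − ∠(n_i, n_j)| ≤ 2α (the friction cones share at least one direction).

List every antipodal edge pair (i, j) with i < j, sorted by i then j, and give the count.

α = atan 0.4 = 21.80°;  2α = 43.60°
n_0 = (-0.9413, -0.3376)
n_1 = (-0.0555, -0.9985)
n_2 = (+0.9401, -0.3408)
n_3 = (+0.9476, +0.3193)
n_4 = (+0.6681, +0.7440)
n_5 = (+0.1217, +0.9926)
n_6 = (-0.7576, +0.6527)
  (0,1): δ = 112.91°  ·
  (0,2): δ = 39.65°  ✓
  (0,3): δ = 1.11°  ✓
  (0,4): δ = 28.35°  ✓
  (0,5): δ = 63.28°  ·
  (0,6): δ = 119.52°  ·
  (1,2): δ = 106.75°  ·
  (1,3): δ = 68.20°  ·
  (1,4): δ = 38.74°  ✓
  (1,5): δ = 3.81°  ✓
  (1,6): δ = 52.43°  ·
  (2,3): δ = 141.45°  ·
  (2,4): δ = 112.00°  ·
  (2,5): δ = 77.06°  ·
  (2,6): δ = 20.82°  ✓
  (3,4): δ = 150.54°  ·
  (3,5): δ = 115.61°  ·
  (3,6): δ = 59.37°  ·
  (4,5): δ = 145.07°  ·
  (4,6): δ = 88.82°  ·
  (5,6): δ = 123.76°  ·
antipodal pairs: 6

count = 6; pairs: (0,2), (0,3), (0,4), (1,4), (1,5), (2,6)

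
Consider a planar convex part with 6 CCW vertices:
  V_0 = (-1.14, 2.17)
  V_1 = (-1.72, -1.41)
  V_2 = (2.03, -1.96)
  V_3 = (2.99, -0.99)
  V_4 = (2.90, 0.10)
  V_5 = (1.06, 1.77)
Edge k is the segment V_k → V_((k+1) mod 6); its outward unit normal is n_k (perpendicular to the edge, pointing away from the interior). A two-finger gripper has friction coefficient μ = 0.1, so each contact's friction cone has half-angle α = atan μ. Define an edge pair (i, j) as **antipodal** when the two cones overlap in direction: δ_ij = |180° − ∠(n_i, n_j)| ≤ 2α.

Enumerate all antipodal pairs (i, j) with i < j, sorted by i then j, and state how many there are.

count = 1; pairs: (1,5)

α = atan 0.1 = 5.71°;  2α = 11.42°
n_0 = (-0.9871, +0.1599)
n_1 = (-0.1451, -0.9894)
n_2 = (+0.7108, -0.7034)
n_3 = (+0.9966, +0.0823)
n_4 = (+0.6721, +0.7405)
n_5 = (+0.1789, +0.9839)
  (0,1): δ = 89.14°  ·
  (0,2): δ = 35.50°  ·
  (0,3): δ = 13.92°  ·
  (0,4): δ = 56.98°  ·
  (0,5): δ = 88.90°  ·
  (1,2): δ = 126.36°  ·
  (1,3): δ = 76.94°  ·
  (1,4): δ = 33.88°  ·
  (1,5): δ = 1.96°  ✓
  (2,3): δ = 130.58°  ·
  (2,4): δ = 87.52°  ·
  (2,5): δ = 55.60°  ·
  (3,4): δ = 136.95°  ·
  (3,5): δ = 105.02°  ·
  (4,5): δ = 148.08°  ·
antipodal pairs: 1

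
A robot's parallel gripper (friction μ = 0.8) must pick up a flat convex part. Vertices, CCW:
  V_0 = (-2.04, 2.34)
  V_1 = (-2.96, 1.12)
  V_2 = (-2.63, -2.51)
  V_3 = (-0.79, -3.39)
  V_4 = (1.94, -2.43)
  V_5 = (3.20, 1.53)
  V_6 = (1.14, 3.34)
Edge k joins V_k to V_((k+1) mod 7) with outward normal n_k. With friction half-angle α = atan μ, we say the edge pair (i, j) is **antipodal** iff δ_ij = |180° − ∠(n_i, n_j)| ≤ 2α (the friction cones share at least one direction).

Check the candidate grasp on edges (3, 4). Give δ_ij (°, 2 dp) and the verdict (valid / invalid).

α = atan 0.8 = 38.66°;  2α = 77.32°
edge 3: e_3 = (+2.73, +0.96);  n_3 = (+0.3317, -0.9434)
edge 4: e_4 = (+1.26, +3.96);  n_4 = (+0.9529, -0.3032)
∠(n_3, n_4) = 52.98°
δ = |180° − 52.98°| = 127.02°
127.02° > 2α = 77.32°  →  invalid

δ = 127.02°, invalid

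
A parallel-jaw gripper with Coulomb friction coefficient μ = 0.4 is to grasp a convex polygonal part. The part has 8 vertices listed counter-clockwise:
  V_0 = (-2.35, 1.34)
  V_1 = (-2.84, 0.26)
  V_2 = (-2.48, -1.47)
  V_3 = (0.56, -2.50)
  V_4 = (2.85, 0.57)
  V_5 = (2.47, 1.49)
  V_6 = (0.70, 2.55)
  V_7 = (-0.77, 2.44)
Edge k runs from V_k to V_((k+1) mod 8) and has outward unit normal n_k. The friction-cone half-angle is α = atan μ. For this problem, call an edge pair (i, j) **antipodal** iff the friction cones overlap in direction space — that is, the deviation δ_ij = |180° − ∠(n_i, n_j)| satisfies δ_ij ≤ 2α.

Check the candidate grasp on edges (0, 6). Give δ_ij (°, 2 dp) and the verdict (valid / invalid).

α = atan 0.4 = 21.80°;  2α = 43.60°
edge 0: e_0 = (-0.49, -1.08);  n_0 = (-0.9107, +0.4132)
edge 6: e_6 = (-1.47, -0.11);  n_6 = (-0.0746, +0.9972)
∠(n_0, n_6) = 61.32°
δ = |180° − 61.32°| = 118.68°
118.68° > 2α = 43.60°  →  invalid

δ = 118.68°, invalid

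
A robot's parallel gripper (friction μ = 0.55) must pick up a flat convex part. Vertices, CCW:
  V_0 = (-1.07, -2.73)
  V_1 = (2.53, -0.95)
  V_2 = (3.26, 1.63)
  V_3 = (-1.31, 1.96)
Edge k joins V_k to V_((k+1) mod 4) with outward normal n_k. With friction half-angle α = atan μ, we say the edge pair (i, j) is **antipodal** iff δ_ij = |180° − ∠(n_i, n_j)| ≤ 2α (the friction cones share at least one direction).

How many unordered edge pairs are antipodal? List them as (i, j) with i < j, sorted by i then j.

count = 2; pairs: (0,2), (1,3)

α = atan 0.55 = 28.81°;  2α = 57.62°
n_0 = (+0.4432, -0.8964)
n_1 = (+0.9622, -0.2723)
n_2 = (+0.0720, +0.9974)
n_3 = (-0.9987, -0.0511)
  (0,1): δ = 132.11°  ·
  (0,2): δ = 30.44°  ✓
  (0,3): δ = 66.62°  ·
  (1,2): δ = 78.33°  ·
  (1,3): δ = 18.73°  ✓
  (2,3): δ = 82.94°  ·
antipodal pairs: 2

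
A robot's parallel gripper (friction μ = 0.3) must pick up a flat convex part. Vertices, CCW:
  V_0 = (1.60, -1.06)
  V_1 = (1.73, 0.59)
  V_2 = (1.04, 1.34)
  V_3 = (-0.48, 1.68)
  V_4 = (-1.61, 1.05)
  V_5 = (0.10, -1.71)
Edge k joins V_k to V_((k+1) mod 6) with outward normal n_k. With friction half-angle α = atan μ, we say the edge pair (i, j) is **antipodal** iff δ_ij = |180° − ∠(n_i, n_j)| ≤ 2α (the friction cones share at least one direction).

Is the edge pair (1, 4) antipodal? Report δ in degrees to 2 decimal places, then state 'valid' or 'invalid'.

δ = 10.83°, valid

α = atan 0.3 = 16.70°;  2α = 33.40°
edge 1: e_1 = (-0.69, +0.75);  n_1 = (+0.7359, +0.6771)
edge 4: e_4 = (+1.71, -2.76);  n_4 = (-0.8501, -0.5267)
∠(n_1, n_4) = 169.17°
δ = |180° − 169.17°| = 10.83°
10.83° ≤ 2α = 33.40°  →  valid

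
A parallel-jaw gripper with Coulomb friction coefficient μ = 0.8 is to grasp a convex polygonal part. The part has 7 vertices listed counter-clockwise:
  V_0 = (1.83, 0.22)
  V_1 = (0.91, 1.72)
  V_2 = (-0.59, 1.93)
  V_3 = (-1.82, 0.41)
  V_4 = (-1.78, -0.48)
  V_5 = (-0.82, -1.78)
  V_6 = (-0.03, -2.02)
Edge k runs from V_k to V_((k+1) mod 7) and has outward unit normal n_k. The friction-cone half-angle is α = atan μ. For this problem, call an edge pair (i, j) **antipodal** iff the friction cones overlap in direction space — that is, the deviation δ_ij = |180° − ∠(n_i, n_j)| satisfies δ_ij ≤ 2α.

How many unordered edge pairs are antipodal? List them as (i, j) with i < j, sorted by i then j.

α = atan 0.8 = 38.66°;  2α = 77.32°
n_0 = (+0.8524, +0.5228)
n_1 = (+0.1386, +0.9903)
n_2 = (-0.7774, +0.6291)
n_3 = (-0.9990, -0.0449)
n_4 = (-0.8044, -0.5940)
n_5 = (-0.2907, -0.9568)
n_6 = (+0.7693, -0.6388)
  (0,1): δ = 129.49°  ·
  (0,2): δ = 70.50°  ✓
  (0,3): δ = 28.95°  ✓
  (0,4): δ = 4.92°  ✓
  (0,5): δ = 41.58°  ✓
  (0,6): δ = 108.77°  ·
  (1,2): δ = 121.01°  ·
  (1,3): δ = 79.46°  ·
  (1,4): δ = 45.59°  ✓
  (1,5): δ = 8.93°  ✓
  (1,6): δ = 58.26°  ✓
  (2,3): δ = 138.45°  ·
  (2,4): δ = 104.58°  ·
  (2,5): δ = 67.92°  ✓
  (2,6): δ = 0.72°  ✓
  (3,4): δ = 146.13°  ·
  (3,5): δ = 109.47°  ·
  (3,6): δ = 42.28°  ✓
  (4,5): δ = 143.34°  ·
  (4,6): δ = 76.15°  ✓
  (5,6): δ = 112.81°  ·
antipodal pairs: 11

count = 11; pairs: (0,2), (0,3), (0,4), (0,5), (1,4), (1,5), (1,6), (2,5), (2,6), (3,6), (4,6)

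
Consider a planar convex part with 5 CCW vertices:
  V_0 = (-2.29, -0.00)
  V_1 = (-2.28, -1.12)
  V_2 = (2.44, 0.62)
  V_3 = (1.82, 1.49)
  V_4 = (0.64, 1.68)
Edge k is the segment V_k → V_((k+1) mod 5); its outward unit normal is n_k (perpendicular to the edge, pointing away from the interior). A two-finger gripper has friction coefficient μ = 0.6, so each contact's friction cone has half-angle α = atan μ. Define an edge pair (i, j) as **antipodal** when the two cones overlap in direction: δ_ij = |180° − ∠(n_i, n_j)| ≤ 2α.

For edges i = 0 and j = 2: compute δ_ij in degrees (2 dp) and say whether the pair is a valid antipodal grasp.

δ = 34.96°, valid

α = atan 0.6 = 30.96°;  2α = 61.93°
edge 0: e_0 = (+0.01, -1.12);  n_0 = (-1.0000, -0.0089)
edge 2: e_2 = (-0.62, +0.87);  n_2 = (+0.8144, +0.5804)
∠(n_0, n_2) = 145.04°
δ = |180° − 145.04°| = 34.96°
34.96° ≤ 2α = 61.93°  →  valid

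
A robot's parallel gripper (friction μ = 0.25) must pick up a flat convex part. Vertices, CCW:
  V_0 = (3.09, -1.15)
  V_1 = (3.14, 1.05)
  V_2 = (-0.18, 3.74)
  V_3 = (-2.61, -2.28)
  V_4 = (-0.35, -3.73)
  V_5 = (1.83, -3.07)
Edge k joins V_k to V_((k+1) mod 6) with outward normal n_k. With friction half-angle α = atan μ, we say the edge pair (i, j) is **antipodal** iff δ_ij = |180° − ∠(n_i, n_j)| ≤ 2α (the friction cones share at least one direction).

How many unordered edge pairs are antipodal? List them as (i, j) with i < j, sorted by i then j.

α = atan 0.25 = 14.04°;  2α = 28.07°
n_0 = (+0.9997, -0.0227)
n_1 = (+0.6295, +0.7770)
n_2 = (-0.9273, +0.3743)
n_3 = (-0.5400, -0.8417)
n_4 = (+0.2898, -0.9571)
n_5 = (+0.8360, -0.5487)
  (0,1): δ = 127.71°  ·
  (0,2): δ = 20.68°  ✓
  (0,3): δ = 58.62°  ·
  (0,4): δ = 108.15°  ·
  (0,5): δ = 148.03°  ·
  (1,2): δ = 72.97°  ·
  (1,3): δ = 6.33°  ✓
  (1,4): δ = 55.86°  ·
  (1,5): δ = 95.74°  ·
  (2,3): δ = 100.70°  ·
  (2,4): δ = 51.17°  ·
  (2,5): δ = 11.29°  ✓
  (3,4): δ = 130.47°  ·
  (3,5): δ = 90.59°  ·
  (4,5): δ = 140.12°  ·
antipodal pairs: 3

count = 3; pairs: (0,2), (1,3), (2,5)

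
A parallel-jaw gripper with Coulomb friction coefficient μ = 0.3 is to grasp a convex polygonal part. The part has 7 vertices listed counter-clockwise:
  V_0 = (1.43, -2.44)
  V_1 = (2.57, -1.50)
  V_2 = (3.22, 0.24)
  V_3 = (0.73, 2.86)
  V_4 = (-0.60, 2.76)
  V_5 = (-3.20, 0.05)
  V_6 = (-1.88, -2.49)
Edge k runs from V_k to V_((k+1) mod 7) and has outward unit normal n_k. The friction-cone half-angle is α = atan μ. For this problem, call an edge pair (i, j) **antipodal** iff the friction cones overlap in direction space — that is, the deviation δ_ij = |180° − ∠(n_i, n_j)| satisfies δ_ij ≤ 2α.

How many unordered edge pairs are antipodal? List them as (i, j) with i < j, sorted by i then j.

α = atan 0.3 = 16.70°;  2α = 33.40°
n_0 = (+0.6362, -0.7715)
n_1 = (+0.9368, -0.3499)
n_2 = (+0.7249, +0.6889)
n_3 = (-0.0750, +0.9972)
n_4 = (-0.7216, +0.6923)
n_5 = (-0.8873, -0.4611)
n_6 = (+0.0151, -0.9999)
  (0,1): δ = 149.99°  ·
  (0,2): δ = 85.96°  ·
  (0,3): δ = 35.21°  ·
  (0,4): δ = 6.68°  ✓
  (0,5): δ = 77.95°  ·
  (0,6): δ = 141.36°  ·
  (1,2): δ = 115.97°  ·
  (1,3): δ = 65.22°  ·
  (1,4): δ = 23.33°  ✓
  (1,5): δ = 47.94°  ·
  (1,6): δ = 111.35°  ·
  (2,3): δ = 129.24°  ·
  (2,4): δ = 87.36°  ·
  (2,5): δ = 16.08°  ✓
  (2,6): δ = 47.32°  ·
  (3,4): δ = 138.11°  ·
  (3,5): δ = 66.84°  ·
  (3,6): δ = 3.43°  ✓
  (4,5): δ = 108.73°  ·
  (4,6): δ = 45.32°  ·
  (5,6): δ = 116.59°  ·
antipodal pairs: 4

count = 4; pairs: (0,4), (1,4), (2,5), (3,6)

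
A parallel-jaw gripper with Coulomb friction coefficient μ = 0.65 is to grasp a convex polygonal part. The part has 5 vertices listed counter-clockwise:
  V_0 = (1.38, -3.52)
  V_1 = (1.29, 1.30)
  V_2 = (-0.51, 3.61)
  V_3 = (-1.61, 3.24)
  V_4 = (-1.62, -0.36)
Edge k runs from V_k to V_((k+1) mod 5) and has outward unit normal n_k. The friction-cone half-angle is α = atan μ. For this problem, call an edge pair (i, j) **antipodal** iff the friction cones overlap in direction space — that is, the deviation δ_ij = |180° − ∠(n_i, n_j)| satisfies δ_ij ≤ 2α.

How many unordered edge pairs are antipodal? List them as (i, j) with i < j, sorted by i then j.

α = atan 0.65 = 33.02°;  2α = 66.05°
n_0 = (+0.9998, +0.0187)
n_1 = (+0.7888, +0.6146)
n_2 = (-0.3188, +0.9478)
n_3 = (-1.0000, +0.0028)
n_4 = (-0.7252, -0.6885)
  (0,1): δ = 143.14°  ·
  (0,2): δ = 72.48°  ·
  (0,3): δ = 1.23°  ✓
  (0,4): δ = 42.44°  ✓
  (1,2): δ = 109.34°  ·
  (1,3): δ = 38.09°  ✓
  (1,4): δ = 5.59°  ✓
  (2,3): δ = 108.75°  ·
  (2,4): δ = 65.08°  ✓
  (3,4): δ = 136.33°  ·
antipodal pairs: 5

count = 5; pairs: (0,3), (0,4), (1,3), (1,4), (2,4)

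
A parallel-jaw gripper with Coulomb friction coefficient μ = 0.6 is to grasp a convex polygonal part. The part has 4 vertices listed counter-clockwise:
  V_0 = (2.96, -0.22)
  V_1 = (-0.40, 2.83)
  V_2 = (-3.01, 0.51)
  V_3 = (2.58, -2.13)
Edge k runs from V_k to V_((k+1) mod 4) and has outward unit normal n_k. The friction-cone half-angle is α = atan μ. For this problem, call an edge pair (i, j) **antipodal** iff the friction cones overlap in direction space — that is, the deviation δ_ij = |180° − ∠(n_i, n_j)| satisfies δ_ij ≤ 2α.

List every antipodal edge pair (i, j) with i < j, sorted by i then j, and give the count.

α = atan 0.6 = 30.96°;  2α = 61.93°
n_0 = (+0.6721, +0.7404)
n_1 = (-0.6644, +0.7474)
n_2 = (-0.4270, -0.9042)
n_3 = (+0.9808, -0.1951)
  (0,1): δ = 96.14°  ·
  (0,2): δ = 16.95°  ✓
  (0,3): δ = 120.98°  ·
  (1,2): δ = 66.91°  ·
  (1,3): δ = 37.11°  ✓
  (2,3): δ = 75.97°  ·
antipodal pairs: 2

count = 2; pairs: (0,2), (1,3)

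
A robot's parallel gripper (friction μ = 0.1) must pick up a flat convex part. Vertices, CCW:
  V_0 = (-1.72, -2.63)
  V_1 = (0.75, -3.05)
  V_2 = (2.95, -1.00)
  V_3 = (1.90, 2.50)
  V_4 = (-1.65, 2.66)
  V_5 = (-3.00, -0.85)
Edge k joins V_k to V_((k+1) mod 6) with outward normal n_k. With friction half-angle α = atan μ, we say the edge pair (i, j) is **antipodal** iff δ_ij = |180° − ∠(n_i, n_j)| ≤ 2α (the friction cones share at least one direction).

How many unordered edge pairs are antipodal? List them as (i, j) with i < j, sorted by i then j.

α = atan 0.1 = 5.71°;  2α = 11.42°
n_0 = (-0.1676, -0.9858)
n_1 = (+0.6817, -0.7316)
n_2 = (+0.9578, +0.2873)
n_3 = (+0.0450, +0.9990)
n_4 = (-0.9333, +0.3590)
n_5 = (-0.8119, -0.5838)
  (0,1): δ = 127.37°  ·
  (0,2): δ = 63.65°  ·
  (0,3): δ = 7.07°  ✓
  (0,4): δ = 78.61°  ·
  (0,5): δ = 135.37°  ·
  (1,2): δ = 116.28°  ·
  (1,3): δ = 45.56°  ·
  (1,4): δ = 25.98°  ·
  (1,5): δ = 82.74°  ·
  (2,3): δ = 109.28°  ·
  (2,4): δ = 37.74°  ·
  (2,5): δ = 19.02°  ·
  (3,4): δ = 108.46°  ·
  (3,5): δ = 51.70°  ·
  (4,5): δ = 123.24°  ·
antipodal pairs: 1

count = 1; pairs: (0,3)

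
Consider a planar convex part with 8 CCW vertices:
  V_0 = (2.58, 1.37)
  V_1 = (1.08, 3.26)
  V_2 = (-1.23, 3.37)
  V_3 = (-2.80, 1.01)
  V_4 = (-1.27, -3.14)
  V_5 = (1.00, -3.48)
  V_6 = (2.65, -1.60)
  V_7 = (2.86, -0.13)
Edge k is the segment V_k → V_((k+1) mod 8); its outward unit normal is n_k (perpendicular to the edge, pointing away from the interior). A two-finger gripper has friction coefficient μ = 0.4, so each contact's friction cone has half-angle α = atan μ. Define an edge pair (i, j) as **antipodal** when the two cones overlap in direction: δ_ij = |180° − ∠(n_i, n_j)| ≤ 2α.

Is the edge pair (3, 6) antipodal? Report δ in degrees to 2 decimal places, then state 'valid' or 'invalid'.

α = atan 0.4 = 21.80°;  2α = 43.60°
edge 3: e_3 = (+1.53, -4.15);  n_3 = (-0.9383, -0.3459)
edge 6: e_6 = (+0.21, +1.47);  n_6 = (+0.9899, -0.1414)
∠(n_3, n_6) = 151.63°
δ = |180° − 151.63°| = 28.37°
28.37° ≤ 2α = 43.60°  →  valid

δ = 28.37°, valid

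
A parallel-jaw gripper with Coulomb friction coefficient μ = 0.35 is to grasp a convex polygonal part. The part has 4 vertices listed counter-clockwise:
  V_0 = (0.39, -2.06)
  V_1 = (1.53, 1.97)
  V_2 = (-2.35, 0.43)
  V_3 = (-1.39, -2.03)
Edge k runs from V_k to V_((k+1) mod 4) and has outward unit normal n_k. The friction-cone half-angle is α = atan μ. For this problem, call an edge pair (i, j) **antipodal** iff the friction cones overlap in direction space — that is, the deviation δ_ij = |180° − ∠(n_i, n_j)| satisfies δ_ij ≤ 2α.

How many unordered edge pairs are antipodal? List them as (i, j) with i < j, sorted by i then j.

count = 2; pairs: (0,2), (1,3)

α = atan 0.35 = 19.29°;  2α = 38.58°
n_0 = (+0.9622, -0.2722)
n_1 = (-0.3689, +0.9295)
n_2 = (-0.9316, -0.3635)
n_3 = (-0.0169, -0.9999)
  (0,1): δ = 52.56°  ·
  (0,2): δ = 37.11°  ✓
  (0,3): δ = 104.83°  ·
  (1,2): δ = 90.33°  ·
  (1,3): δ = 22.61°  ✓
  (2,3): δ = 112.28°  ·
antipodal pairs: 2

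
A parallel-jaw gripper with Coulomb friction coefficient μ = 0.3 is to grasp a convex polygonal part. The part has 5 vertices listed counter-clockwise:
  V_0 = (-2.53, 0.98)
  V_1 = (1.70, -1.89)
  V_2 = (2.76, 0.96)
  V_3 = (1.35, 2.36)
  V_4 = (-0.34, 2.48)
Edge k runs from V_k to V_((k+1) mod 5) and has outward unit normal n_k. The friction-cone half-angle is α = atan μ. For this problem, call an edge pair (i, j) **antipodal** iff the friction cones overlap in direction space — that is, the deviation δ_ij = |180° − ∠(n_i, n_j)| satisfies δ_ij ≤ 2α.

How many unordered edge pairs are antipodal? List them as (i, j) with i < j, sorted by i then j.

count = 2; pairs: (0,2), (0,3)

α = atan 0.3 = 16.70°;  2α = 33.40°
n_0 = (-0.5615, -0.8275)
n_1 = (+0.9373, -0.3486)
n_2 = (+0.7046, +0.7096)
n_3 = (+0.0708, +0.9975)
n_4 = (-0.5651, +0.8250)
  (0,1): δ = 76.25°  ·
  (0,2): δ = 10.64°  ✓
  (0,3): δ = 30.09°  ✓
  (0,4): δ = 68.56°  ·
  (1,2): δ = 114.39°  ·
  (1,3): δ = 73.66°  ·
  (1,4): δ = 35.19°  ·
  (2,3): δ = 139.27°  ·
  (2,4): δ = 100.80°  ·
  (3,4): δ = 141.53°  ·
antipodal pairs: 2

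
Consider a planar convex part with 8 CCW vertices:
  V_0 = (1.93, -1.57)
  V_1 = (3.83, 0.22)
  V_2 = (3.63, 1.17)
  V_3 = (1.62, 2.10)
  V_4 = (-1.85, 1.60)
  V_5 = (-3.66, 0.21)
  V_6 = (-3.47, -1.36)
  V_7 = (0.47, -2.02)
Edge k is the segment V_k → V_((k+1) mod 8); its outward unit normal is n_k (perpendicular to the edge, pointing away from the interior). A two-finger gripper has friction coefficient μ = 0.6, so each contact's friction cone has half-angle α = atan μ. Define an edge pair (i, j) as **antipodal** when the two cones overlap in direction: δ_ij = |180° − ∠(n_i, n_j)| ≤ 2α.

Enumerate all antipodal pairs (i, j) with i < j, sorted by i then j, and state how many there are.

count = 11; pairs: (0,3), (0,4), (0,5), (1,5), (2,5), (2,6), (2,7), (3,6), (3,7), (4,6), (4,7)

α = atan 0.6 = 30.96°;  2α = 61.93°
n_0 = (+0.6857, -0.7279)
n_1 = (+0.9785, +0.2060)
n_2 = (+0.4199, +0.9076)
n_3 = (-0.1426, +0.9898)
n_4 = (-0.6091, +0.7931)
n_5 = (-0.9928, -0.1201)
n_6 = (-0.1652, -0.9863)
n_7 = (+0.2945, -0.9556)
  (0,1): δ = 121.40°  ·
  (0,2): δ = 68.12°  ·
  (0,3): δ = 35.09°  ✓
  (0,4): δ = 5.77°  ✓
  (0,5): δ = 53.61°  ✓
  (0,6): δ = 127.20°  ·
  (0,7): δ = 153.84°  ·
  (1,2): δ = 126.72°  ·
  (1,3): δ = 93.69°  ·
  (1,4): δ = 64.37°  ·
  (1,5): δ = 4.99°  ✓
  (1,6): δ = 68.60°  ·
  (1,7): δ = 95.24°  ·
  (2,3): δ = 146.97°  ·
  (2,4): δ = 117.65°  ·
  (2,5): δ = 58.27°  ✓
  (2,6): δ = 15.32°  ✓
  (2,7): δ = 41.96°  ✓
  (3,4): δ = 150.68°  ·
  (3,5): δ = 91.30°  ·
  (3,6): δ = 17.71°  ✓
  (3,7): δ = 8.93°  ✓
  (4,5): δ = 120.62°  ·
  (4,6): δ = 47.03°  ✓
  (4,7): δ = 20.39°  ✓
  (5,6): δ = 106.41°  ·
  (5,7): δ = 79.77°  ·
  (6,7): δ = 153.36°  ·
antipodal pairs: 11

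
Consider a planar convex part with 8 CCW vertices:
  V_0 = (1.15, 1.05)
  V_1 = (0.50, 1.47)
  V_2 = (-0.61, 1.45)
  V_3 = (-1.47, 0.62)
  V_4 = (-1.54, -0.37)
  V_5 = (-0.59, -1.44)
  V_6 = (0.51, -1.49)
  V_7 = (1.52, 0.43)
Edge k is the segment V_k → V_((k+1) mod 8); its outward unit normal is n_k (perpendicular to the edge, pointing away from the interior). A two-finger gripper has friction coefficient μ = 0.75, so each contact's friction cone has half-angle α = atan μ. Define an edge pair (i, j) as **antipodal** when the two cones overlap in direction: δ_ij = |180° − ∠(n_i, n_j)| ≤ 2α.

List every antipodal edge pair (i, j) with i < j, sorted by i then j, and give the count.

α = atan 0.75 = 36.87°;  2α = 73.74°
n_0 = (+0.5427, +0.8399)
n_1 = (-0.0180, +0.9998)
n_2 = (-0.6944, +0.7195)
n_3 = (-0.9975, +0.0705)
n_4 = (-0.7478, -0.6639)
n_5 = (-0.0454, -0.9990)
n_6 = (+0.8850, -0.4656)
n_7 = (+0.8587, +0.5125)
  (0,1): δ = 146.10°  ·
  (0,2): δ = 103.15°  ·
  (0,3): δ = 61.18°  ✓
  (0,4): δ = 15.53°  ✓
  (0,5): δ = 30.27°  ✓
  (0,6): δ = 95.12°  ·
  (0,7): δ = 153.70°  ·
  (1,2): δ = 137.05°  ·
  (1,3): δ = 95.08°  ·
  (1,4): δ = 49.43°  ✓
  (1,5): δ = 3.63°  ✓
  (1,6): δ = 61.22°  ✓
  (1,7): δ = 119.80°  ·
  (2,3): δ = 138.03°  ·
  (2,4): δ = 92.38°  ·
  (2,5): δ = 46.59°  ✓
  (2,6): δ = 18.27°  ✓
  (2,7): δ = 76.84°  ·
  (3,4): δ = 134.36°  ·
  (3,5): δ = 88.56°  ·
  (3,6): δ = 23.70°  ✓
  (3,7): δ = 34.87°  ✓
  (4,5): δ = 134.20°  ·
  (4,6): δ = 69.35°  ✓
  (4,7): δ = 10.77°  ✓
  (5,6): δ = 115.14°  ·
  (5,7): δ = 56.57°  ✓
  (6,7): δ = 121.43°  ·
antipodal pairs: 13

count = 13; pairs: (0,3), (0,4), (0,5), (1,4), (1,5), (1,6), (2,5), (2,6), (3,6), (3,7), (4,6), (4,7), (5,7)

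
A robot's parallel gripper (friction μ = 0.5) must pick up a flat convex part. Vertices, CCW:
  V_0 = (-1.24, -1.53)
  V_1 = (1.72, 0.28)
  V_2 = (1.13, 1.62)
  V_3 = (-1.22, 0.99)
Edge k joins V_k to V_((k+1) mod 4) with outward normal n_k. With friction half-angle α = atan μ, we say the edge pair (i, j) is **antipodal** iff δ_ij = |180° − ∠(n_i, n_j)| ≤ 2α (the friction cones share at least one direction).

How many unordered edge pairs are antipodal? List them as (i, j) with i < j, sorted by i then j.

count = 2; pairs: (0,2), (1,3)

α = atan 0.5 = 26.57°;  2α = 53.13°
n_0 = (+0.5217, -0.8531)
n_1 = (+0.9152, +0.4030)
n_2 = (-0.2589, +0.9659)
n_3 = (-1.0000, +0.0079)
  (0,1): δ = 97.68°  ·
  (0,2): δ = 16.44°  ✓
  (0,3): δ = 58.10°  ·
  (1,2): δ = 98.76°  ·
  (1,3): δ = 24.22°  ✓
  (2,3): δ = 105.46°  ·
antipodal pairs: 2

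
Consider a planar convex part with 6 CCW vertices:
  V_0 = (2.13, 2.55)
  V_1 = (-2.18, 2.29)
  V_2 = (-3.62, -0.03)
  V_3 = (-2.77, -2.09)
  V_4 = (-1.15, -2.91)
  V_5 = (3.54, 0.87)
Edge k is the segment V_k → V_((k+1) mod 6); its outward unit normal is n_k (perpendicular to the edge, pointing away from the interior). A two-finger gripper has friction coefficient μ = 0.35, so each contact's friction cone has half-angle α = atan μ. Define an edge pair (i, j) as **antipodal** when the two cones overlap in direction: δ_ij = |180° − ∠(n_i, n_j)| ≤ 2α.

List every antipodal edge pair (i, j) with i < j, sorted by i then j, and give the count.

α = atan 0.35 = 19.29°;  2α = 38.58°
n_0 = (-0.0602, +0.9982)
n_1 = (-0.8496, +0.5274)
n_2 = (-0.9244, -0.3814)
n_3 = (-0.4516, -0.8922)
n_4 = (+0.6275, -0.7786)
n_5 = (+0.7660, +0.6429)
  (0,1): δ = 125.28°  ·
  (0,2): δ = 71.03°  ·
  (0,3): δ = 30.30°  ✓
  (0,4): δ = 35.42°  ✓
  (0,5): δ = 126.55°  ·
  (1,2): δ = 125.75°  ·
  (1,3): δ = 85.02°  ·
  (1,4): δ = 19.30°  ✓
  (1,5): δ = 71.83°  ·
  (2,3): δ = 139.27°  ·
  (2,4): δ = 73.55°  ·
  (2,5): δ = 17.58°  ✓
  (3,4): δ = 114.28°  ·
  (3,5): δ = 23.15°  ✓
  (4,5): δ = 88.86°  ·
antipodal pairs: 5

count = 5; pairs: (0,3), (0,4), (1,4), (2,5), (3,5)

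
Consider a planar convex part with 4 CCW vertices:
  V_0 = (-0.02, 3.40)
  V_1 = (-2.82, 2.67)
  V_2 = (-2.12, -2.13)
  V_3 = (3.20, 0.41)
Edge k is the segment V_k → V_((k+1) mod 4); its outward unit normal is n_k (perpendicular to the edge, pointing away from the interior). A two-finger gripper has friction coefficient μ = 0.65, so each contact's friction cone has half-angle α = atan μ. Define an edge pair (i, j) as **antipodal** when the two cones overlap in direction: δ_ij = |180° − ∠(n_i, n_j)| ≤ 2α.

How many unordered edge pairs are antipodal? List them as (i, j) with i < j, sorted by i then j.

count = 2; pairs: (0,2), (1,3)

α = atan 0.65 = 33.02°;  2α = 66.05°
n_0 = (-0.2523, +0.9677)
n_1 = (-0.9895, -0.1443)
n_2 = (+0.4309, -0.9024)
n_3 = (+0.6805, +0.7328)
  (0,1): δ = 96.32°  ·
  (0,2): δ = 10.91°  ✓
  (0,3): δ = 122.51°  ·
  (1,2): δ = 72.78°  ·
  (1,3): δ = 38.82°  ✓
  (2,3): δ = 68.40°  ·
antipodal pairs: 2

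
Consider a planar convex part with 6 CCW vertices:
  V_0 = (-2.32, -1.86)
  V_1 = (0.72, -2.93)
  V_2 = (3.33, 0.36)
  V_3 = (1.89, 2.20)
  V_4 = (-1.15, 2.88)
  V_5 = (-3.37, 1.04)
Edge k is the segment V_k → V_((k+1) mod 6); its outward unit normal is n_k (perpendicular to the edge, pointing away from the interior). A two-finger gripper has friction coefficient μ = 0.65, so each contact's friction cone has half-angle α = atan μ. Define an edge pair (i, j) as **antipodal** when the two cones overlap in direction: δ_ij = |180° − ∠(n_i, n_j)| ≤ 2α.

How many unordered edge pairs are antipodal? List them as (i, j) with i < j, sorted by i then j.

α = atan 0.65 = 33.02°;  2α = 66.05°
n_0 = (-0.3320, -0.9433)
n_1 = (+0.7834, -0.6215)
n_2 = (+0.7875, +0.6163)
n_3 = (+0.2183, +0.9759)
n_4 = (-0.6381, +0.7699)
n_5 = (-0.9403, -0.3404)
  (0,1): δ = 109.03°  ·
  (0,2): δ = 32.56°  ✓
  (0,3): δ = 6.78°  ✓
  (0,4): δ = 59.04°  ✓
  (0,5): δ = 129.29°  ·
  (1,2): δ = 103.53°  ·
  (1,3): δ = 64.18°  ✓
  (1,4): δ = 11.92°  ✓
  (1,5): δ = 58.33°  ✓
  (2,3): δ = 140.66°  ·
  (2,4): δ = 88.39°  ·
  (2,5): δ = 18.14°  ✓
  (3,4): δ = 127.74°  ·
  (3,5): δ = 57.49°  ✓
  (4,5): δ = 109.75°  ·
antipodal pairs: 8

count = 8; pairs: (0,2), (0,3), (0,4), (1,3), (1,4), (1,5), (2,5), (3,5)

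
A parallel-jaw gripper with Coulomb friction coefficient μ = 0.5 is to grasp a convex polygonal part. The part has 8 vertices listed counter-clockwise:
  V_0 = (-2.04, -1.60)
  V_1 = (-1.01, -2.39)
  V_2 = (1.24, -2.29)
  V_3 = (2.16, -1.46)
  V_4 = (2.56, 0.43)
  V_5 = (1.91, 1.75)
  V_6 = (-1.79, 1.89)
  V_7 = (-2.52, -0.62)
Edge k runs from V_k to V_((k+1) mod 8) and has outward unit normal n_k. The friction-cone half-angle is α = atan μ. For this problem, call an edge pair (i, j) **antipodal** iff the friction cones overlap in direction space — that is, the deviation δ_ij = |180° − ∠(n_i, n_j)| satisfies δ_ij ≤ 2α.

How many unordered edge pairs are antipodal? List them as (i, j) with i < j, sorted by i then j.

count = 9; pairs: (0,4), (0,5), (1,5), (2,5), (2,6), (3,6), (3,7), (4,6), (4,7)

α = atan 0.5 = 26.57°;  2α = 53.13°
n_0 = (-0.6086, -0.7935)
n_1 = (+0.0444, -0.9990)
n_2 = (+0.6699, -0.7425)
n_3 = (+0.9783, -0.2071)
n_4 = (+0.8971, +0.4418)
n_5 = (+0.0378, +0.9993)
n_6 = (-0.9602, +0.2793)
n_7 = (-0.8981, -0.4399)
  (0,1): δ = 139.97°  ·
  (0,2): δ = 100.46°  ·
  (0,3): δ = 64.46°  ·
  (0,4): δ = 26.30°  ✓
  (0,5): δ = 35.32°  ✓
  (0,6): δ = 111.27°  ·
  (0,7): δ = 153.58°  ·
  (1,2): δ = 140.49°  ·
  (1,3): δ = 104.49°  ·
  (1,4): δ = 66.33°  ·
  (1,5): δ = 4.71°  ✓
  (1,6): δ = 71.24°  ·
  (1,7): δ = 113.55°  ·
  (2,3): δ = 144.01°  ·
  (2,4): δ = 105.84°  ·
  (2,5): δ = 44.22°  ✓
  (2,6): δ = 31.73°  ✓
  (2,7): δ = 74.04°  ·
  (3,4): δ = 141.83°  ·
  (3,5): δ = 80.22°  ·
  (3,6): δ = 4.27°  ✓
  (3,7): δ = 38.05°  ✓
  (4,5): δ = 118.38°  ·
  (4,6): δ = 42.43°  ✓
  (4,7): δ = 0.12°  ✓
  (5,6): δ = 104.05°  ·
  (5,7): δ = 61.74°  ·
  (6,7): δ = 137.69°  ·
antipodal pairs: 9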